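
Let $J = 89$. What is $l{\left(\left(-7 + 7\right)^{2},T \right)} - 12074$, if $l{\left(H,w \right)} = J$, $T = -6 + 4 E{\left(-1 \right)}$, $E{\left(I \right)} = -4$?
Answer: $-11985$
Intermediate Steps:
$T = -22$ ($T = -6 + 4 \left(-4\right) = -6 - 16 = -22$)
$l{\left(H,w \right)} = 89$
$l{\left(\left(-7 + 7\right)^{2},T \right)} - 12074 = 89 - 12074 = -11985$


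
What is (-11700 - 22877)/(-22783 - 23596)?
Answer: 34577/46379 ≈ 0.74553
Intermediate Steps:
(-11700 - 22877)/(-22783 - 23596) = -34577/(-46379) = -34577*(-1/46379) = 34577/46379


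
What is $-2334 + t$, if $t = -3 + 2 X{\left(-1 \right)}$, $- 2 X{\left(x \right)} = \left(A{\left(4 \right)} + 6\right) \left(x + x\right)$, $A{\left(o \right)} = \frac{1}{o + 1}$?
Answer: $- \frac{11623}{5} \approx -2324.6$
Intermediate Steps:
$A{\left(o \right)} = \frac{1}{1 + o}$
$X{\left(x \right)} = - \frac{31 x}{5}$ ($X{\left(x \right)} = - \frac{\left(\frac{1}{1 + 4} + 6\right) \left(x + x\right)}{2} = - \frac{\left(\frac{1}{5} + 6\right) 2 x}{2} = - \frac{\frac{31}{5} \cdot 2 x}{2} = - \frac{\frac{62}{5} x}{2} = - \frac{31 x}{5}$)
$t = \frac{47}{5}$ ($t = -3 + 2 \left(\left(- \frac{31}{5}\right) \left(-1\right)\right) = -3 + 2 \cdot \frac{31}{5} = -3 + \frac{62}{5} = \frac{47}{5} \approx 9.4$)
$-2334 + t = -2334 + \frac{47}{5} = - \frac{11623}{5}$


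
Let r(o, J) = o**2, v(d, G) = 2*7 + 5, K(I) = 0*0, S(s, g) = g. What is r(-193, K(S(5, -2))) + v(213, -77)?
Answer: 37268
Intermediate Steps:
K(I) = 0
v(d, G) = 19 (v(d, G) = 14 + 5 = 19)
r(-193, K(S(5, -2))) + v(213, -77) = (-193)**2 + 19 = 37249 + 19 = 37268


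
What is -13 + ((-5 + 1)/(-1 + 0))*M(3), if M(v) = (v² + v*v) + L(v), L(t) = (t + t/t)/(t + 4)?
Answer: 429/7 ≈ 61.286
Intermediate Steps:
L(t) = (1 + t)/(4 + t) (L(t) = (t + 1)/(4 + t) = (1 + t)/(4 + t))
M(v) = 2*v² + (1 + v)/(4 + v) (M(v) = (v² + v*v) + (1 + v)/(4 + v) = (v² + v²) + (1 + v)/(4 + v) = 2*v² + (1 + v)/(4 + v))
-13 + ((-5 + 1)/(-1 + 0))*M(3) = -13 + ((-5 + 1)/(-1 + 0))*((1 + 3 + 2*3²*(4 + 3))/(4 + 3)) = -13 + (-4/(-1))*((1 + 3 + 2*9*7)/7) = -13 + (-4*(-1))*((1 + 3 + 126)/7) = -13 + 4*((⅐)*130) = -13 + 4*(130/7) = -13 + 520/7 = 429/7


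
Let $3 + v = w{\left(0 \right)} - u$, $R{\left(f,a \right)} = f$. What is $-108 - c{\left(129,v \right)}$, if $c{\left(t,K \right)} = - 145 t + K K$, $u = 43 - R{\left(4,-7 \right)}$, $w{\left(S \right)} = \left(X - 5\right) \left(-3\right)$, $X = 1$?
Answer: $17697$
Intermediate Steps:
$w{\left(S \right)} = 12$ ($w{\left(S \right)} = \left(1 - 5\right) \left(-3\right) = \left(-4\right) \left(-3\right) = 12$)
$u = 39$ ($u = 43 - 4 = 39$)
$v = -30$ ($v = -3 + \left(12 - 39\right) = -3 - 27 = -30$)
$c{\left(t,K \right)} = K^{2} - 145 t$ ($c{\left(t,K \right)} = - 145 t + K^{2} = K^{2} - 145 t$)
$-108 - c{\left(129,v \right)} = -108 - \left(\left(-30\right)^{2} - 18705\right) = -108 - \left(900 - 18705\right) = -108 - -17805 = -108 + 17805 = 17697$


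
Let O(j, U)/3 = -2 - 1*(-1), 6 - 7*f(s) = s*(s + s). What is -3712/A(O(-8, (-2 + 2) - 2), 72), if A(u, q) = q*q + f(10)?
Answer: -12992/18047 ≈ -0.71990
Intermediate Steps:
f(s) = 6/7 - 2*s**2/7 (f(s) = 6/7 - s*(s + s)/7 = 6/7 - s*2*s/7 = 6/7 - 2*s**2/7)
O(j, U) = -3 (O(j, U) = 3*(-2 - 1*(-1)) = 3*(-2 + 1) = 3*(-1) = -3)
A(u, q) = -194/7 + q**2 (A(u, q) = q*q + (6/7 - 2/7*10**2) = q**2 + (6/7 - 2/7*100) = q**2 + (6/7 - 200/7) = q**2 - 194/7 = -194/7 + q**2)
-3712/A(O(-8, (-2 + 2) - 2), 72) = -3712/(-194/7 + 72**2) = -3712/(-194/7 + 5184) = -3712/36094/7 = -3712*7/36094 = -12992/18047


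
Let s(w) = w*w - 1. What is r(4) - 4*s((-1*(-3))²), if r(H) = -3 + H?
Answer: -319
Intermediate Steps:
s(w) = -1 + w² (s(w) = w² - 1 = -1 + w²)
r(4) - 4*s((-1*(-3))²) = (-3 + 4) - 4*(-1 + ((-1*(-3))²)²) = 1 - 4*(-1 + (3²)²) = 1 - 4*(-1 + 9²) = 1 - 4*(-1 + 81) = 1 - 4*80 = 1 - 320 = -319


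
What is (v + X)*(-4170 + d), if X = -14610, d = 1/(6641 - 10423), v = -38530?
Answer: 419033902370/1891 ≈ 2.2159e+8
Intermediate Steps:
d = -1/3782 (d = 1/(-3782) = -1/3782 ≈ -0.00026441)
(v + X)*(-4170 + d) = (-38530 - 14610)*(-4170 - 1/3782) = -53140*(-15770941/3782) = 419033902370/1891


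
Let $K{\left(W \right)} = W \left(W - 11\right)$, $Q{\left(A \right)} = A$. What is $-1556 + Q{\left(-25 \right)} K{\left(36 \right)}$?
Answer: $-24056$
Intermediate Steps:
$K{\left(W \right)} = W \left(-11 + W\right)$
$-1556 + Q{\left(-25 \right)} K{\left(36 \right)} = -1556 - 25 \cdot 36 \left(-11 + 36\right) = -1556 - 25 \cdot 36 \cdot 25 = -1556 - 22500 = -24056$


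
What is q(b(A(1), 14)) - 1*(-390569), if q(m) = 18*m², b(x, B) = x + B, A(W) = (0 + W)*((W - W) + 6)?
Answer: 397769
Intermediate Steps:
A(W) = 6*W (A(W) = W*(0 + 6) = W*6 = 6*W)
b(x, B) = B + x
q(b(A(1), 14)) - 1*(-390569) = 18*(14 + 6*1)² - 1*(-390569) = 18*(14 + 6)² + 390569 = 18*20² + 390569 = 18*400 + 390569 = 7200 + 390569 = 397769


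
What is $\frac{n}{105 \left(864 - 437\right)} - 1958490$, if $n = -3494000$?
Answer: $- \frac{17562478630}{8967} \approx -1.9586 \cdot 10^{6}$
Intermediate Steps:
$\frac{n}{105 \left(864 - 437\right)} - 1958490 = - \frac{3494000}{105 \left(864 - 437\right)} - 1958490 = - \frac{3494000}{105 \cdot 427} - 1958490 = - \frac{3494000}{44835} - 1958490 = \left(-3494000\right) \frac{1}{44835} - 1958490 = - \frac{698800}{8967} - 1958490 = - \frac{17562478630}{8967}$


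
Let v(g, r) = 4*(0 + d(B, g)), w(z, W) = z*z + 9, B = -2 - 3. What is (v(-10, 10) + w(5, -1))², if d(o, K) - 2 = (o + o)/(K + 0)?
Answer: 2116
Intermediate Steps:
B = -5
d(o, K) = 2 + 2*o/K (d(o, K) = 2 + (o + o)/(K + 0) = 2 + (2*o)/K = 2 + 2*o/K)
w(z, W) = 9 + z² (w(z, W) = z² + 9 = 9 + z²)
v(g, r) = 8 - 40/g (v(g, r) = 4*(0 + (2 + 2*(-5)/g)) = 4*(0 + (2 - 10/g)) = 4*(2 - 10/g) = 8 - 40/g)
(v(-10, 10) + w(5, -1))² = ((8 - 40/(-10)) + (9 + 5²))² = ((8 - 40*(-⅒)) + (9 + 25))² = ((8 + 4) + 34)² = (12 + 34)² = 46² = 2116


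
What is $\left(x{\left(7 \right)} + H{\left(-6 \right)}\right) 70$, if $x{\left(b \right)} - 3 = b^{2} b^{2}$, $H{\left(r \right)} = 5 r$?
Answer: $166180$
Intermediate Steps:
$x{\left(b \right)} = 3 + b^{4}$ ($x{\left(b \right)} = 3 + b^{2} b^{2} = 3 + b^{4}$)
$\left(x{\left(7 \right)} + H{\left(-6 \right)}\right) 70 = \left(\left(3 + 7^{4}\right) + 5 \left(-6\right)\right) 70 = \left(\left(3 + 2401\right) - 30\right) 70 = \left(2404 - 30\right) 70 = 2374 \cdot 70 = 166180$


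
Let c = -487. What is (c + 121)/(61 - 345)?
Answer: 183/142 ≈ 1.2887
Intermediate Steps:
(c + 121)/(61 - 345) = (-487 + 121)/(61 - 345) = -366/(-284) = -366*(-1/284) = 183/142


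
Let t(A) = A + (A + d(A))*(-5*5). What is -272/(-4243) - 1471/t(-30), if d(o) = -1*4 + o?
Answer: -5814413/6661510 ≈ -0.87284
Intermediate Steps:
d(o) = -4 + o
t(A) = 100 - 49*A (t(A) = A + (A + (-4 + A))*(-5*5) = A + (-4 + 2*A)*(-25) = A + (100 - 50*A) = 100 - 49*A)
-272/(-4243) - 1471/t(-30) = -272/(-4243) - 1471/(100 - 49*(-30)) = -272*(-1/4243) - 1471/(100 + 1470) = 272/4243 - 1471/1570 = -5814413/6661510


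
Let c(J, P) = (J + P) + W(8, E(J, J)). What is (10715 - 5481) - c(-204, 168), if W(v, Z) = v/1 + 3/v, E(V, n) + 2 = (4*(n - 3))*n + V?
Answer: 42093/8 ≈ 5261.6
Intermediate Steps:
E(V, n) = -2 + V + n*(-12 + 4*n) (E(V, n) = -2 + ((4*(n - 3))*n + V) = -2 + ((4*(-3 + n))*n + V) = -2 + ((-12 + 4*n)*n + V) = -2 + (n*(-12 + 4*n) + V) = -2 + (V + n*(-12 + 4*n)) = -2 + V + n*(-12 + 4*n))
W(v, Z) = v + 3/v (W(v, Z) = v*1 + 3/v = v + 3/v)
c(J, P) = 67/8 + J + P (c(J, P) = (J + P) + (8 + 3/8) = (J + P) + 67/8 = 67/8 + J + P)
(10715 - 5481) - c(-204, 168) = (10715 - 5481) - (67/8 - 204 + 168) = 5234 - 1*(-221/8) = 5234 + 221/8 = 42093/8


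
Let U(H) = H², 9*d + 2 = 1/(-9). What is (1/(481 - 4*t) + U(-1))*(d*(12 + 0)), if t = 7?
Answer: -34504/12231 ≈ -2.8210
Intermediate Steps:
d = -19/81 (d = -2/9 + (⅑)/(-9) = -2/9 + (⅑)*(-⅑) = -2/9 - 1/81 = -19/81 ≈ -0.23457)
(1/(481 - 4*t) + U(-1))*(d*(12 + 0)) = (1/(481 - 4*7) + (-1)²)*(-19*(12 + 0)/81) = (1/(481 - 28) + 1)*(-19/81*12) = (1/453 + 1)*(-76/27) = (454/453)*(-76/27) = -34504/12231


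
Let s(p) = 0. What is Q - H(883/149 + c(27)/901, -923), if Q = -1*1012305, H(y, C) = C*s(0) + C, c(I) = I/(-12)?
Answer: -1011382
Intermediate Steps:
c(I) = -I/12 (c(I) = I*(-1/12) = -I/12)
H(y, C) = C (H(y, C) = C*0 + C = 0 + C = C)
Q = -1012305
Q - H(883/149 + c(27)/901, -923) = -1012305 - 1*(-923) = -1012305 + 923 = -1011382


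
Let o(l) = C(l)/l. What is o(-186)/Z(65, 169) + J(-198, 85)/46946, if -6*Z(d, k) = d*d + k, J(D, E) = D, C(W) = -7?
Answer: -13649497/3197351222 ≈ -0.0042690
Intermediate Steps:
Z(d, k) = -k/6 - d²/6 (Z(d, k) = -(d*d + k)/6 = -(d² + k)/6 = -(k + d²)/6 = -k/6 - d²/6)
o(l) = -7/l
o(-186)/Z(65, 169) + J(-198, 85)/46946 = (-7/(-186))/(-⅙*169 - ⅙*65²) - 198/46946 = (-7*(-1/186))/(-169/6 - ⅙*4225) - 198*1/46946 = 7/(186*(-169/6 - 4225/6)) - 99/23473 = 7/(186*(-2197/3)) - 99/23473 = (7/186)*(-3/2197) - 99/23473 = -7/136214 - 99/23473 = -13649497/3197351222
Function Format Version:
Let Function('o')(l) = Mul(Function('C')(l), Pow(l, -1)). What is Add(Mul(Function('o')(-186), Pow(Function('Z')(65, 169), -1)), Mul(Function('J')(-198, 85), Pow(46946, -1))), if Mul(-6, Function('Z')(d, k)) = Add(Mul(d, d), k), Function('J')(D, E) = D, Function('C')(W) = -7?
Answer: Rational(-13649497, 3197351222) ≈ -0.0042690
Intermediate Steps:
Function('Z')(d, k) = Add(Mul(Rational(-1, 6), k), Mul(Rational(-1, 6), Pow(d, 2))) (Function('Z')(d, k) = Mul(Rational(-1, 6), Add(Mul(d, d), k)) = Mul(Rational(-1, 6), Add(Pow(d, 2), k)) = Mul(Rational(-1, 6), Add(k, Pow(d, 2))) = Add(Mul(Rational(-1, 6), k), Mul(Rational(-1, 6), Pow(d, 2))))
Function('o')(l) = Mul(-7, Pow(l, -1))
Add(Mul(Function('o')(-186), Pow(Function('Z')(65, 169), -1)), Mul(Function('J')(-198, 85), Pow(46946, -1))) = Add(Mul(Mul(-7, Pow(-186, -1)), Pow(Add(Mul(Rational(-1, 6), 169), Mul(Rational(-1, 6), Pow(65, 2))), -1)), Mul(-198, Pow(46946, -1))) = Add(Mul(Mul(-7, Rational(-1, 186)), Pow(Add(Rational(-169, 6), Mul(Rational(-1, 6), 4225)), -1)), Mul(-198, Rational(1, 46946))) = Add(Mul(Rational(7, 186), Pow(Add(Rational(-169, 6), Rational(-4225, 6)), -1)), Rational(-99, 23473)) = Add(Mul(Rational(7, 186), Pow(Rational(-2197, 3), -1)), Rational(-99, 23473)) = Add(Mul(Rational(7, 186), Rational(-3, 2197)), Rational(-99, 23473)) = Add(Rational(-7, 136214), Rational(-99, 23473)) = Rational(-13649497, 3197351222)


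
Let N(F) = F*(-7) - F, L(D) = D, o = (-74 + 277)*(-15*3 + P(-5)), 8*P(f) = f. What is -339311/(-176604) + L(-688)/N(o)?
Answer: 25019744993/13085473380 ≈ 1.9120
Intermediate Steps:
P(f) = f/8
o = -74095/8 (o = (-74 + 277)*(-15*3 + (1/8)*(-5)) = 203*(-45 - 5/8) = 203*(-365/8) = -74095/8 ≈ -9261.9)
N(F) = -8*F (N(F) = -7*F - F = -8*F)
-339311/(-176604) + L(-688)/N(o) = -339311/(-176604) - 688/((-8*(-74095/8))) = -339311*(-1/176604) - 688/74095 = 339311/176604 - 688*1/74095 = 339311/176604 - 688/74095 = 25019744993/13085473380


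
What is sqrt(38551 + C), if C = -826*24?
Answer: sqrt(18727) ≈ 136.85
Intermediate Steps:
C = -19824
sqrt(38551 + C) = sqrt(38551 - 19824) = sqrt(18727)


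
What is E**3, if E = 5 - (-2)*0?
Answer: 125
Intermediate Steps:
E = 5 (E = 5 - 2*0 = 5 + 0 = 5)
E**3 = 5**3 = 125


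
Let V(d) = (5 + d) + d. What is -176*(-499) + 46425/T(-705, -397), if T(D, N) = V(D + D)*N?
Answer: 19629639349/223511 ≈ 87824.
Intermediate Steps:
V(d) = 5 + 2*d
T(D, N) = N*(5 + 4*D) (T(D, N) = (5 + 2*(D + D))*N = (5 + 2*(2*D))*N = (5 + 4*D)*N = N*(5 + 4*D))
-176*(-499) + 46425/T(-705, -397) = -176*(-499) + 46425/((-397*(5 + 4*(-705)))) = 87824 + 46425/((-397*(5 - 2820))) = 87824 + 46425/((-397*(-2815))) = 87824 + 46425/1117555 = 87824 + 46425*(1/1117555) = 87824 + 9285/223511 = 19629639349/223511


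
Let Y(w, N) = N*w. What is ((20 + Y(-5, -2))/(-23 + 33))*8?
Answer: 24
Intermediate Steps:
((20 + Y(-5, -2))/(-23 + 33))*8 = ((20 - 2*(-5))/(-23 + 33))*8 = ((20 + 10)/10)*8 = (30*(⅒))*8 = 3*8 = 24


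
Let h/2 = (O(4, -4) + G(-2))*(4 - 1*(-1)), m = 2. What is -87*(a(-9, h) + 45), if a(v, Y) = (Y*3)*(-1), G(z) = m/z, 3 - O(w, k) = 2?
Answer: -3915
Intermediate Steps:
O(w, k) = 1 (O(w, k) = 3 - 1*2 = 3 - 2 = 1)
G(z) = 2/z
h = 0 (h = 2*((1 + 2/(-2))*(4 - 1*(-1))) = 2*((1 + 2*(-1/2))*(4 + 1)) = 2*((1 - 1)*5) = 2*(0*5) = 2*0 = 0)
a(v, Y) = -3*Y (a(v, Y) = (3*Y)*(-1) = -3*Y)
-87*(a(-9, h) + 45) = -87*(-3*0 + 45) = -87*(0 + 45) = -87*45 = -3915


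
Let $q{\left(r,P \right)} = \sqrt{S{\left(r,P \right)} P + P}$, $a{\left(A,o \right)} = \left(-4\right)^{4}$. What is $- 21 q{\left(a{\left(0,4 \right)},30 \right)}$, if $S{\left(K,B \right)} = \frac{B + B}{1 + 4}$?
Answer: $- 21 \sqrt{390} \approx -414.72$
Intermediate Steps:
$S{\left(K,B \right)} = \frac{2 B}{5}$
$a{\left(A,o \right)} = 256$
$q{\left(r,P \right)} = \sqrt{P + \frac{2 P^{2}}{5}}$ ($q{\left(r,P \right)} = \sqrt{\frac{2 P}{5} P + P} = \sqrt{\frac{2 P^{2}}{5} + P} = \sqrt{P + \frac{2 P^{2}}{5}}$)
$- 21 q{\left(a{\left(0,4 \right)},30 \right)} = - 21 \frac{\sqrt{5} \sqrt{30 \left(5 + 2 \cdot 30\right)}}{5} = - 21 \frac{\sqrt{5} \sqrt{30 \left(5 + 60\right)}}{5} = - 21 \frac{\sqrt{5} \sqrt{30 \cdot 65}}{5} = - 21 \frac{\sqrt{5} \sqrt{1950}}{5} = - 21 \frac{\sqrt{5} \cdot 5 \sqrt{78}}{5} = - 21 \sqrt{390}$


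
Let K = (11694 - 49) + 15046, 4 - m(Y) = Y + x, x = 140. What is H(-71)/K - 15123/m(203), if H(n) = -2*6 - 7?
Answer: 134547184/3016083 ≈ 44.610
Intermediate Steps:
H(n) = -19 (H(n) = -12 - 7 = -19)
m(Y) = -136 - Y (m(Y) = 4 - (Y + 140) = 4 - (140 + Y) = 4 + (-140 - Y) = -136 - Y)
K = 26691 (K = 11645 + 15046 = 26691)
H(-71)/K - 15123/m(203) = -19/26691 - 15123/(-136 - 1*203) = -19*1/26691 - 15123/(-136 - 203) = -19/26691 - 15123/(-339) = -19/26691 - 15123*(-1/339) = -19/26691 + 5041/113 = 134547184/3016083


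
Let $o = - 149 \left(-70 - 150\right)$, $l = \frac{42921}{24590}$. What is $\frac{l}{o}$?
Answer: $\frac{42921}{806060200} \approx 5.3248 \cdot 10^{-5}$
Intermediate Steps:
$l = \frac{42921}{24590}$ ($l = 42921 \cdot \frac{1}{24590} = \frac{42921}{24590} \approx 1.7455$)
$o = 32780$ ($o = \left(-149\right) \left(-220\right) = 32780$)
$\frac{l}{o} = \frac{42921}{24590 \cdot 32780} = \frac{42921}{24590} \cdot \frac{1}{32780} = \frac{42921}{806060200}$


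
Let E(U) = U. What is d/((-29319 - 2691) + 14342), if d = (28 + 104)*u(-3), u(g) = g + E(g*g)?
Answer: -198/4417 ≈ -0.044827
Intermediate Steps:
u(g) = g + g**2 (u(g) = g + g*g = g + g**2)
d = 792 (d = (28 + 104)*(-3*(1 - 3)) = 132*(-3*(-2)) = 132*6 = 792)
d/((-29319 - 2691) + 14342) = 792/((-29319 - 2691) + 14342) = 792/(-32010 + 14342) = 792/(-17668) = 792*(-1/17668) = -198/4417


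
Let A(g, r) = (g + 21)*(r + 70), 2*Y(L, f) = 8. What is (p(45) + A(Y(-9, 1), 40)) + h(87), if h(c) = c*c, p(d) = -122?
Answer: 10197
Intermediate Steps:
Y(L, f) = 4 (Y(L, f) = (½)*8 = 4)
A(g, r) = (21 + g)*(70 + r)
h(c) = c²
(p(45) + A(Y(-9, 1), 40)) + h(87) = (-122 + (1470 + 21*40 + 70*4 + 4*40)) + 87² = (-122 + (1470 + 840 + 280 + 160)) + 7569 = (-122 + 2750) + 7569 = 2628 + 7569 = 10197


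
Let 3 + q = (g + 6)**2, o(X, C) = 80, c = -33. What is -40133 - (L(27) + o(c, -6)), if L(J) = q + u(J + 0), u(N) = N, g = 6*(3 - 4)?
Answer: -40237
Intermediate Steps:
g = -6 (g = 6*(-1) = -6)
q = -3 (q = -3 + (-6 + 6)**2 = -3 + 0**2 = -3 + 0 = -3)
L(J) = -3 + J (L(J) = -3 + (J + 0) = -3 + J)
-40133 - (L(27) + o(c, -6)) = -40133 - ((-3 + 27) + 80) = -40133 - (24 + 80) = -40133 - 1*104 = -40133 - 104 = -40237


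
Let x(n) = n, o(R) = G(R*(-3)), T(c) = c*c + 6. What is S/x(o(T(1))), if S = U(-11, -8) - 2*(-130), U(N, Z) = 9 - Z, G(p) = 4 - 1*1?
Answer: 277/3 ≈ 92.333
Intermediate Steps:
G(p) = 3 (G(p) = 4 - 1 = 3)
T(c) = 6 + c² (T(c) = c² + 6 = 6 + c²)
o(R) = 3
S = 277 (S = (9 - 1*(-8)) - 2*(-130) = (9 + 8) + 260 = 17 + 260 = 277)
S/x(o(T(1))) = 277/3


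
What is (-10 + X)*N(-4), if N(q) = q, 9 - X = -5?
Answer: -16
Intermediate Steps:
X = 14 (X = 9 - 1*(-5) = 9 + 5 = 14)
(-10 + X)*N(-4) = (-10 + 14)*(-4) = 4*(-4) = -16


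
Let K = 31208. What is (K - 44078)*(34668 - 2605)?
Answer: -412650810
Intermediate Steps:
(K - 44078)*(34668 - 2605) = (31208 - 44078)*(34668 - 2605) = -12870*32063 = -412650810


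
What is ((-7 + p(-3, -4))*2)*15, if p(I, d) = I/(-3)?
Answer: -180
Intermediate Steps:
p(I, d) = -I/3 (p(I, d) = I*(-⅓) = -I/3)
((-7 + p(-3, -4))*2)*15 = ((-7 - ⅓*(-3))*2)*15 = ((-7 + 1)*2)*15 = -6*2*15 = -12*15 = -180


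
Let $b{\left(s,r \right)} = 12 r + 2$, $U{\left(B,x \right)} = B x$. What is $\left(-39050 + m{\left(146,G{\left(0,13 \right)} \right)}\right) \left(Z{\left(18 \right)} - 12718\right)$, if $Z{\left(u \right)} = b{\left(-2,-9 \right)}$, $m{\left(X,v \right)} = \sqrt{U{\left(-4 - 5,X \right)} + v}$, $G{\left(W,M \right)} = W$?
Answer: $500777200 - 38472 i \sqrt{146} \approx 5.0078 \cdot 10^{8} - 4.6486 \cdot 10^{5} i$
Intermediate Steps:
$b{\left(s,r \right)} = 2 + 12 r$
$m{\left(X,v \right)} = \sqrt{v - 9 X}$ ($m{\left(X,v \right)} = \sqrt{\left(-4 - 5\right) X + v} = \sqrt{- 9 X + v} = \sqrt{v - 9 X}$)
$Z{\left(u \right)} = -106$ ($Z{\left(u \right)} = 2 + 12 \left(-9\right) = 2 - 108 = -106$)
$\left(-39050 + m{\left(146,G{\left(0,13 \right)} \right)}\right) \left(Z{\left(18 \right)} - 12718\right) = \left(-39050 + \sqrt{0 - 1314}\right) \left(-106 - 12718\right) = \left(-39050 + \sqrt{0 - 1314}\right) \left(-12824\right) = \left(-39050 + \sqrt{-1314}\right) \left(-12824\right) = \left(-39050 + 3 i \sqrt{146}\right) \left(-12824\right) = 500777200 - 38472 i \sqrt{146}$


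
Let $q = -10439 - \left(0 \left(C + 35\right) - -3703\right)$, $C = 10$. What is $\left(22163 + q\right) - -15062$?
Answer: $23083$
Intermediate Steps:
$q = -14142$ ($q = -10439 - \left(0 \left(10 + 35\right) - -3703\right) = -10439 - \left(0 \cdot 45 + 3703\right) = -10439 - \left(0 + 3703\right) = -10439 - 3703 = -14142$)
$\left(22163 + q\right) - -15062 = \left(22163 - 14142\right) - -15062 = 8021 + 15062 = 23083$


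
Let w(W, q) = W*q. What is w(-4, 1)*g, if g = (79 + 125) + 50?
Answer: -1016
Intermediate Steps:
g = 254 (g = 204 + 50 = 254)
w(-4, 1)*g = -4*1*254 = -4*254 = -1016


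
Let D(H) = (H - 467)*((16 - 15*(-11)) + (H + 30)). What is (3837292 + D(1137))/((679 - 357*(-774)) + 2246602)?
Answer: 4740452/2523599 ≈ 1.8784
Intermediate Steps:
D(H) = (-467 + H)*(211 + H) (D(H) = (-467 + H)*((16 + 165) + (30 + H)) = (-467 + H)*(181 + (30 + H)) = (-467 + H)*(211 + H))
(3837292 + D(1137))/((679 - 357*(-774)) + 2246602) = (3837292 + (-98537 + 1137**2 - 256*1137))/((679 - 357*(-774)) + 2246602) = (3837292 + (-98537 + 1292769 - 291072))/((679 + 276318) + 2246602) = (3837292 + 903160)/(276997 + 2246602) = 4740452/2523599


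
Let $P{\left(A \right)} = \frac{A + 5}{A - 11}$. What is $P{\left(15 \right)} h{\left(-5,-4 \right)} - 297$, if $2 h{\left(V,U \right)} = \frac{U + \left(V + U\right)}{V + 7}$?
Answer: $- \frac{1253}{4} \approx -313.25$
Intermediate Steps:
$P{\left(A \right)} = \frac{5 + A}{-11 + A}$
$h{\left(V,U \right)} = \frac{V + 2 U}{2 \left(7 + V\right)}$ ($h{\left(V,U \right)} = \frac{\left(U + \left(V + U\right)\right) \frac{1}{V + 7}}{2} = \frac{\left(U + \left(U + V\right)\right) \frac{1}{7 + V}}{2} = \frac{\left(V + 2 U\right) \frac{1}{7 + V}}{2} = \frac{\frac{1}{7 + V} \left(V + 2 U\right)}{2} = \frac{V + 2 U}{2 \left(7 + V\right)}$)
$P{\left(15 \right)} h{\left(-5,-4 \right)} - 297 = \frac{5 + 15}{-11 + 15} \frac{-4 + \frac{1}{2} \left(-5\right)}{7 - 5} - 297 = \frac{1}{4} \cdot 20 \frac{-4 - \frac{5}{2}}{2} - 297 = \frac{1}{4} \cdot 20 \cdot \frac{1}{2} \left(- \frac{13}{2}\right) - 297 = 5 \left(- \frac{13}{4}\right) - 297 = - \frac{65}{4} - 297 = - \frac{1253}{4}$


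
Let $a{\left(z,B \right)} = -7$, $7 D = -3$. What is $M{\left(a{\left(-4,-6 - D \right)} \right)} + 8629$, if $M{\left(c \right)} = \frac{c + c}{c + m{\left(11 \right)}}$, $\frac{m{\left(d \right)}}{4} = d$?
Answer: $\frac{319259}{37} \approx 8628.6$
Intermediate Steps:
$D = - \frac{3}{7}$ ($D = \frac{1}{7} \left(-3\right) = - \frac{3}{7} \approx -0.42857$)
$m{\left(d \right)} = 4 d$
$M{\left(c \right)} = \frac{2 c}{44 + c}$ ($M{\left(c \right)} = \frac{c + c}{c + 4 \cdot 11} = \frac{2 c}{c + 44} = \frac{2 c}{44 + c}$)
$M{\left(a{\left(-4,-6 - D \right)} \right)} + 8629 = 2 \left(-7\right) \frac{1}{44 - 7} + 8629 = 2 \left(-7\right) \frac{1}{37} + 8629 = - \frac{14}{37} + 8629 = \frac{319259}{37}$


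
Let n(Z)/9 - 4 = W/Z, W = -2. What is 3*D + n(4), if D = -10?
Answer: 3/2 ≈ 1.5000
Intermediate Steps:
n(Z) = 36 - 18/Z (n(Z) = 36 + 9*(-2/Z) = 36 - 18/Z)
3*D + n(4) = 3*(-10) + (36 - 18/4) = -30 + (36 - 18*¼) = -30 + (36 - 9/2) = -30 + 63/2 = 3/2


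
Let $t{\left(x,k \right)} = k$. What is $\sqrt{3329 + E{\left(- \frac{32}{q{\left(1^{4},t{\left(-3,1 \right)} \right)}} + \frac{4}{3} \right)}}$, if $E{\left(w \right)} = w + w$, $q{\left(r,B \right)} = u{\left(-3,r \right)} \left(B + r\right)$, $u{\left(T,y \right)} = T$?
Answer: $\frac{\sqrt{30081}}{3} \approx 57.813$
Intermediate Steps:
$q{\left(r,B \right)} = - 3 B - 3 r$ ($q{\left(r,B \right)} = - 3 \left(B + r\right) = - 3 B - 3 r$)
$E{\left(w \right)} = 2 w$
$\sqrt{3329 + E{\left(- \frac{32}{q{\left(1^{4},t{\left(-3,1 \right)} \right)}} + \frac{4}{3} \right)}} = \sqrt{3329 + 2 \left(- \frac{32}{\left(-3\right) 1 - 3 \cdot 1^{4}} + \frac{4}{3}\right)} = \sqrt{3329 + 2 \left(- \frac{32}{-3 - 3} + 4 \cdot \frac{1}{3}\right)} = \sqrt{3329 + 2 \left(- \frac{32}{-3 - 3} + \frac{4}{3}\right)} = \sqrt{3329 + 2 \left(- \frac{32}{-6} + \frac{4}{3}\right)} = \sqrt{3329 + 2 \left(\left(-32\right) \left(- \frac{1}{6}\right) + \frac{4}{3}\right)} = \sqrt{3329 + 2 \left(\frac{16}{3} + \frac{4}{3}\right)} = \sqrt{3329 + 2 \cdot \frac{20}{3}} = \sqrt{3329 + \frac{40}{3}} = \sqrt{\frac{10027}{3}} = \frac{\sqrt{30081}}{3}$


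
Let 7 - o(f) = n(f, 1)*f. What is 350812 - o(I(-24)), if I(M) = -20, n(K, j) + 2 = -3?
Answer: 350905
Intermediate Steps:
n(K, j) = -5 (n(K, j) = -2 - 3 = -5)
o(f) = 7 + 5*f (o(f) = 7 - (-5)*f = 7 + 5*f)
350812 - o(I(-24)) = 350812 - (7 + 5*(-20)) = 350812 - (7 - 100) = 350812 - 1*(-93) = 350812 + 93 = 350905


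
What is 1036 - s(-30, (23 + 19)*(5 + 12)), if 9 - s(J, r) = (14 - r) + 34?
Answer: 361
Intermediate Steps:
s(J, r) = -39 + r (s(J, r) = 9 - ((14 - r) + 34) = 9 - (48 - r) = 9 + (-48 + r) = -39 + r)
1036 - s(-30, (23 + 19)*(5 + 12)) = 1036 - (-39 + (23 + 19)*(5 + 12)) = 1036 - (-39 + 42*17) = 1036 - (-39 + 714) = 1036 - 1*675 = 1036 - 675 = 361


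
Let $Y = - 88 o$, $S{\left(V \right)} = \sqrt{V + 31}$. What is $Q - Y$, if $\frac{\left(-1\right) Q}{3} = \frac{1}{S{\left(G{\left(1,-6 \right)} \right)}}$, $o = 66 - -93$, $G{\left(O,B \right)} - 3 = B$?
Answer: $13992 - \frac{3 \sqrt{7}}{14} \approx 13991.0$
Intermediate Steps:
$G{\left(O,B \right)} = 3 + B$
$S{\left(V \right)} = \sqrt{31 + V}$
$o = 159$ ($o = 66 + 93 = 159$)
$Q = - \frac{3 \sqrt{7}}{14}$ ($Q = - \frac{3}{\sqrt{31 + \left(3 - 6\right)}} = - \frac{3}{\sqrt{31 - 3}} = - \frac{3}{\sqrt{28}} = - \frac{3}{2 \sqrt{7}} = - 3 \frac{\sqrt{7}}{14} = - \frac{3 \sqrt{7}}{14} \approx -0.56695$)
$Y = -13992$ ($Y = \left(-88\right) 159 = -13992$)
$Q - Y = - \frac{3 \sqrt{7}}{14} - -13992 = - \frac{3 \sqrt{7}}{14} + 13992 = 13992 - \frac{3 \sqrt{7}}{14}$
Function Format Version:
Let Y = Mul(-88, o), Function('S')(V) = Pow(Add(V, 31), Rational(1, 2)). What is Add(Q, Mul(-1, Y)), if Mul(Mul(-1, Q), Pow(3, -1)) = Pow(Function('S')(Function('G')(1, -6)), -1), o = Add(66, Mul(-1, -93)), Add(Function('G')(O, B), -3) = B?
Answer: Add(13992, Mul(Rational(-3, 14), Pow(7, Rational(1, 2)))) ≈ 13991.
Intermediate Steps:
Function('G')(O, B) = Add(3, B)
Function('S')(V) = Pow(Add(31, V), Rational(1, 2))
o = 159 (o = Add(66, 93) = 159)
Q = Mul(Rational(-3, 14), Pow(7, Rational(1, 2))) (Q = Mul(-3, Pow(Pow(Add(31, Add(3, -6)), Rational(1, 2)), -1)) = Mul(-3, Pow(Pow(Add(31, -3), Rational(1, 2)), -1)) = Mul(-3, Pow(Pow(28, Rational(1, 2)), -1)) = Mul(-3, Pow(Mul(2, Pow(7, Rational(1, 2))), -1)) = Mul(-3, Mul(Rational(1, 14), Pow(7, Rational(1, 2)))) = Mul(Rational(-3, 14), Pow(7, Rational(1, 2))) ≈ -0.56695)
Y = -13992 (Y = Mul(-88, 159) = -13992)
Add(Q, Mul(-1, Y)) = Add(Mul(Rational(-3, 14), Pow(7, Rational(1, 2))), Mul(-1, -13992)) = Add(Mul(Rational(-3, 14), Pow(7, Rational(1, 2))), 13992) = Add(13992, Mul(Rational(-3, 14), Pow(7, Rational(1, 2))))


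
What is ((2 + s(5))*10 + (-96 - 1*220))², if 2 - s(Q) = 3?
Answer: 93636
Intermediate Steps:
s(Q) = -1 (s(Q) = 2 - 1*3 = 2 - 3 = -1)
((2 + s(5))*10 + (-96 - 1*220))² = ((2 - 1)*10 + (-96 - 1*220))² = (1*10 + (-96 - 220))² = (10 - 316)² = (-306)² = 93636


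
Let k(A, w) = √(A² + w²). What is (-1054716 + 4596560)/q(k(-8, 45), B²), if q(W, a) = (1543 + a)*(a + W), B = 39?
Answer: 1346786181/1770495632 - 885461*√2089/1770495632 ≈ 0.73782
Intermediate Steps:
q(W, a) = (1543 + a)*(W + a)
(-1054716 + 4596560)/q(k(-8, 45), B²) = (-1054716 + 4596560)/((39²)² + 1543*√((-8)² + 45²) + 1543*39² + √((-8)² + 45²)*39²) = 3541844/(1521² + 1543*√(64 + 2025) + 1543*1521 + √(64 + 2025)*1521) = 3541844/(2313441 + 1543*√2089 + 2346903 + √2089*1521) = 3541844/(2313441 + 1543*√2089 + 2346903 + 1521*√2089) = 3541844/(4660344 + 3064*√2089)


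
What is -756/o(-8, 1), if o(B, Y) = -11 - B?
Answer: 252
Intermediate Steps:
-756/o(-8, 1) = -756/(-11 - 1*(-8)) = -756/(-11 + 8) = -756/(-3) = -756*(-1/3) = 252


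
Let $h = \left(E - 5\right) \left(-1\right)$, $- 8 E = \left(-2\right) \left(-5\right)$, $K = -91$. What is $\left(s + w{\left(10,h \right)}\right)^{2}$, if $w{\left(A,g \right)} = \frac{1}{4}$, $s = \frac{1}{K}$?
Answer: $\frac{7569}{132496} \approx 0.057126$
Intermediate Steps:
$E = - \frac{5}{4}$ ($E = - \frac{\left(-2\right) \left(-5\right)}{8} = \left(- \frac{1}{8}\right) 10 = - \frac{5}{4} \approx -1.25$)
$h = \frac{25}{4}$ ($h = \left(- \frac{5}{4} - 5\right) \left(-1\right) = \left(- \frac{25}{4}\right) \left(-1\right) = \frac{25}{4} \approx 6.25$)
$s = - \frac{1}{91}$ ($s = \frac{1}{-91} = - \frac{1}{91} \approx -0.010989$)
$w{\left(A,g \right)} = \frac{1}{4}$
$\left(s + w{\left(10,h \right)}\right)^{2} = \left(- \frac{1}{91} + \frac{1}{4}\right)^{2} = \left(\frac{87}{364}\right)^{2} = \frac{7569}{132496}$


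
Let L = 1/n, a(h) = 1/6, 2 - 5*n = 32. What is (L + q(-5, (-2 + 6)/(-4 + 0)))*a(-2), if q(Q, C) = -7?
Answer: -43/36 ≈ -1.1944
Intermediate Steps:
n = -6 (n = ⅖ - ⅕*32 = ⅖ - 32/5 = -6)
a(h) = ⅙
L = -⅙ (L = 1/(-6) = 1*(-⅙) = -⅙ ≈ -0.16667)
(L + q(-5, (-2 + 6)/(-4 + 0)))*a(-2) = (-⅙ - 7)*(⅙) = -43/6*⅙ = -43/36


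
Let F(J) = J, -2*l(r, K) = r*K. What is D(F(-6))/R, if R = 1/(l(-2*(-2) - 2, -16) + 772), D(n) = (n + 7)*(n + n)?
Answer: -9456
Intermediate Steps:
l(r, K) = -K*r/2 (l(r, K) = -r*K/2 = -K*r/2)
D(n) = 2*n*(7 + n) (D(n) = (7 + n)*(2*n) = 2*n*(7 + n))
R = 1/788 (R = 1/(-1/2*(-16)*(-2*(-2) - 2) + 772) = 1/(-1/2*(-16)*(4 - 2) + 772) = 1/(-1/2*(-16)*2 + 772) = 1/(16 + 772) = 1/788 ≈ 0.0012690)
D(F(-6))/R = (2*(-6)*(7 - 6))/(1/788) = (2*(-6)*1)*788 = -12*788 = -9456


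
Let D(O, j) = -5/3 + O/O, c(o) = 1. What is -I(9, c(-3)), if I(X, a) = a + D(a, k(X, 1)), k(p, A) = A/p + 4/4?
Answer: -⅓ ≈ -0.33333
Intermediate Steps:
k(p, A) = 1 + A/p (k(p, A) = A/p + 4*(¼) = A/p + 1 = 1 + A/p)
D(O, j) = -⅔ (D(O, j) = -5*⅓ + 1 = -5/3 + 1 = -⅔)
I(X, a) = -⅔ + a (I(X, a) = a - ⅔ = -⅔ + a)
-I(9, c(-3)) = -(-⅔ + 1) = -1*⅓ = -⅓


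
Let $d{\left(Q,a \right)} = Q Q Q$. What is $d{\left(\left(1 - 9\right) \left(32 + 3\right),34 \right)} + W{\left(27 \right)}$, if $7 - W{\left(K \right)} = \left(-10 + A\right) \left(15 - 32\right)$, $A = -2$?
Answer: $-21952197$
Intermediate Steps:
$d{\left(Q,a \right)} = Q^{3}$ ($d{\left(Q,a \right)} = Q^{2} Q = Q^{3}$)
$W{\left(K \right)} = -197$ ($W{\left(K \right)} = 7 - \left(-10 - 2\right) \left(15 - 32\right) = 7 - \left(-12\right) \left(-17\right) = 7 - 204 = -197$)
$d{\left(\left(1 - 9\right) \left(32 + 3\right),34 \right)} + W{\left(27 \right)} = \left(\left(1 - 9\right) \left(32 + 3\right)\right)^{3} - 197 = \left(\left(-8\right) 35\right)^{3} - 197 = \left(-280\right)^{3} - 197 = -21952000 - 197 = -21952197$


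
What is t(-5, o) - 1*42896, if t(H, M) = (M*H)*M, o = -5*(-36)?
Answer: -204896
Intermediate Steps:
o = 180
t(H, M) = H*M² (t(H, M) = (H*M)*M = H*M²)
t(-5, o) - 1*42896 = -5*180² - 1*42896 = -5*32400 - 42896 = -162000 - 42896 = -204896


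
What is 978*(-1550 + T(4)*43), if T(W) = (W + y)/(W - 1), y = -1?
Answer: -1473846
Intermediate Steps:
T(W) = 1 (T(W) = (W - 1)/(W - 1) = (-1 + W)/(-1 + W) = 1)
978*(-1550 + T(4)*43) = 978*(-1550 + 1*43) = 978*(-1550 + 43) = 978*(-1507) = -1473846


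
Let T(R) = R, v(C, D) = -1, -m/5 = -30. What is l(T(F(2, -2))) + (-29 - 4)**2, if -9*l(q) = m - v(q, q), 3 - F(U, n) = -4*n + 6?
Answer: 9650/9 ≈ 1072.2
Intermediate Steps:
m = 150 (m = -5*(-30) = 150)
F(U, n) = -3 + 4*n (F(U, n) = 3 - (-4*n + 6) = 3 - (6 - 4*n) = 3 + (-6 + 4*n) = -3 + 4*n)
l(q) = -151/9 (l(q) = -(150 - 1*(-1))/9 = -(150 + 1)/9 = -1/9*151 = -151/9)
l(T(F(2, -2))) + (-29 - 4)**2 = -151/9 + (-29 - 4)**2 = -151/9 + (-33)**2 = -151/9 + 1089 = 9650/9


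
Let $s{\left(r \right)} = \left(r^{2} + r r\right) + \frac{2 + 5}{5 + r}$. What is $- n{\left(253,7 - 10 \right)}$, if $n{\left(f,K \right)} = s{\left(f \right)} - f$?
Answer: $- \frac{32963377}{258} \approx -1.2777 \cdot 10^{5}$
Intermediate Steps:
$s{\left(r \right)} = 2 r^{2} + \frac{7}{5 + r}$ ($s{\left(r \right)} = \left(r^{2} + r^{2}\right) + \frac{7}{5 + r} = 2 r^{2} + \frac{7}{5 + r}$)
$n{\left(f,K \right)} = - f + \frac{7 + 2 f^{3} + 10 f^{2}}{5 + f}$ ($n{\left(f,K \right)} = \frac{7 + 2 f^{3} + 10 f^{2}}{5 + f} - f = - f + \frac{7 + 2 f^{3} + 10 f^{2}}{5 + f}$)
$- n{\left(253,7 - 10 \right)} = - \frac{7 - 1265 + 2 \cdot 253^{3} + 9 \cdot 253^{2}}{5 + 253} = - \frac{7 - 1265 + 2 \cdot 16194277 + 9 \cdot 64009}{258} = - \frac{7 - 1265 + 32388554 + 576081}{258} = - \frac{32963377}{258}$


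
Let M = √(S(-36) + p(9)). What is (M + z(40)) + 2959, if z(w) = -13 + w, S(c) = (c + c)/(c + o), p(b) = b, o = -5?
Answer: 2986 + 21*√41/41 ≈ 2989.3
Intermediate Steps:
S(c) = 2*c/(-5 + c) (S(c) = (c + c)/(c - 5) = (2*c)/(-5 + c) = 2*c/(-5 + c))
M = 21*√41/41 (M = √(2*(-36)/(-5 - 36) + 9) = √(2*(-36)/(-41) + 9) = √(2*(-36)*(-1/41) + 9) = √(72/41 + 9) = √(441/41) = 21*√41/41 ≈ 3.2796)
(M + z(40)) + 2959 = (21*√41/41 + (-13 + 40)) + 2959 = (21*√41/41 + 27) + 2959 = (27 + 21*√41/41) + 2959 = 2986 + 21*√41/41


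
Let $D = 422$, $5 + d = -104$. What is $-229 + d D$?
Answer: $-46227$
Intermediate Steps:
$d = -109$ ($d = -5 - 104 = -109$)
$-229 + d D = -229 - 45998 = -46227$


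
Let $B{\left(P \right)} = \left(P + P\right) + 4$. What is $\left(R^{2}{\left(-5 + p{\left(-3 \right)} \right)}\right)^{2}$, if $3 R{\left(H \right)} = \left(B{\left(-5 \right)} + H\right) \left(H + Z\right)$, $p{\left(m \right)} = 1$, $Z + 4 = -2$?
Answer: $\frac{100000000}{81} \approx 1.2346 \cdot 10^{6}$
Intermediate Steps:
$Z = -6$ ($Z = -4 - 2 = -6$)
$B{\left(P \right)} = 4 + 2 P$ ($B{\left(P \right)} = 2 P + 4 = 4 + 2 P$)
$R{\left(H \right)} = \frac{\left(-6 + H\right)^{2}}{3}$ ($R{\left(H \right)} = \frac{\left(\left(4 + 2 \left(-5\right)\right) + H\right) \left(H - 6\right)}{3} = \frac{\left(\left(4 - 10\right) + H\right) \left(-6 + H\right)}{3} = \frac{\left(-6 + H\right) \left(-6 + H\right)}{3} = \frac{\left(-6 + H\right)^{2}}{3}$)
$\left(R^{2}{\left(-5 + p{\left(-3 \right)} \right)}\right)^{2} = \left(\left(12 - 4 \left(-5 + 1\right) + \frac{\left(-5 + 1\right)^{2}}{3}\right)^{2}\right)^{2} = \left(\left(12 - -16 + \frac{\left(-4\right)^{2}}{3}\right)^{2}\right)^{2} = \left(\left(12 + 16 + \frac{1}{3} \cdot 16\right)^{2}\right)^{2} = \left(\left(12 + 16 + \frac{16}{3}\right)^{2}\right)^{2} = \left(\left(\frac{100}{3}\right)^{2}\right)^{2} = \left(\frac{10000}{9}\right)^{2} = \frac{100000000}{81}$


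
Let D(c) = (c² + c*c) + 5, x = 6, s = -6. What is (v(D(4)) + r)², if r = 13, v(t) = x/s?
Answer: 144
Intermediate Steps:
D(c) = 5 + 2*c² (D(c) = (c² + c²) + 5 = 2*c² + 5 = 5 + 2*c²)
v(t) = -1 (v(t) = 6/(-6) = 6*(-⅙) = -1)
(v(D(4)) + r)² = (-1 + 13)² = 12² = 144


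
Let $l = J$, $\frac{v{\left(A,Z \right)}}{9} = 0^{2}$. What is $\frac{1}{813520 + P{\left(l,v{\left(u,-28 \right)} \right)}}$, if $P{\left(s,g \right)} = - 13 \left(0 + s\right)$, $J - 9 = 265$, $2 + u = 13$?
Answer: $\frac{1}{809958} \approx 1.2346 \cdot 10^{-6}$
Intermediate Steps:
$u = 11$ ($u = -2 + 13 = 11$)
$J = 274$ ($J = 9 + 265 = 274$)
$v{\left(A,Z \right)} = 0$ ($v{\left(A,Z \right)} = 9 \cdot 0^{2} = 9 \cdot 0 = 0$)
$l = 274$
$P{\left(s,g \right)} = - 13 s$
$\frac{1}{813520 + P{\left(l,v{\left(u,-28 \right)} \right)}} = \frac{1}{813520 - 3562} = \frac{1}{809958}$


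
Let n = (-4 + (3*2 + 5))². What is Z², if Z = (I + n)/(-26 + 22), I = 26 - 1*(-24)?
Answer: 9801/16 ≈ 612.56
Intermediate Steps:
I = 50 (I = 26 + 24 = 50)
n = 49 (n = (-4 + (6 + 5))² = (-4 + 11)² = 7² = 49)
Z = -99/4 (Z = (50 + 49)/(-26 + 22) = 99/(-4) = 99*(-¼) = -99/4 ≈ -24.750)
Z² = (-99/4)² = 9801/16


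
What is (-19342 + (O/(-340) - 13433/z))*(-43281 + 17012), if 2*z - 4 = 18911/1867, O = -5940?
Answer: 250045414669673/448443 ≈ 5.5759e+8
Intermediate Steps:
z = 26379/3734 (z = 2 + (18911/1867)/2 = 2 + (18911*(1/1867))/2 = 2 + (½)*(18911/1867) = 2 + 18911/3734 = 26379/3734 ≈ 7.0645)
(-19342 + (O/(-340) - 13433/z))*(-43281 + 17012) = (-19342 + (-5940/(-340) - 13433/26379/3734))*(-43281 + 17012) = (-19342 + (-5940*(-1/340) - 13433*3734/26379))*(-26269) = (-19342 + (297/17 - 50158822/26379))*(-26269) = (-19342 - 844865411/448443)*(-26269) = -9518649917/448443*(-26269) = 250045414669673/448443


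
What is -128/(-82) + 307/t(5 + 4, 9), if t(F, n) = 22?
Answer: 13995/902 ≈ 15.516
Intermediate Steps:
-128/(-82) + 307/t(5 + 4, 9) = -128/(-82) + 307/22 = -128*(-1/82) + 307*(1/22) = 64/41 + 307/22 = 13995/902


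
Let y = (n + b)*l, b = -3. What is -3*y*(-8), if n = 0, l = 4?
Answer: -288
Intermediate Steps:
y = -12 (y = (0 - 3)*4 = -3*4 = -12)
-3*y*(-8) = -3*(-12)*(-8) = 36*(-8) = -288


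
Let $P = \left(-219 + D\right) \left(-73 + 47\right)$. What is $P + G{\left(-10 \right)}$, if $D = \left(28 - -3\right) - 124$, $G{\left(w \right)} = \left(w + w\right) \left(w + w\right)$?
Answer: $8512$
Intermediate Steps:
$G{\left(w \right)} = 4 w^{2}$ ($G{\left(w \right)} = 2 w 2 w = 4 w^{2}$)
$D = -93$ ($D = \left(28 + \left(-27 + 30\right)\right) - 124 = \left(28 + 3\right) - 124 = 31 - 124 = -93$)
$P = 8112$ ($P = \left(-219 - 93\right) \left(-73 + 47\right) = \left(-312\right) \left(-26\right) = 8112$)
$P + G{\left(-10 \right)} = 8112 + 4 \left(-10\right)^{2} = 8112 + 4 \cdot 100 = 8112 + 400 = 8512$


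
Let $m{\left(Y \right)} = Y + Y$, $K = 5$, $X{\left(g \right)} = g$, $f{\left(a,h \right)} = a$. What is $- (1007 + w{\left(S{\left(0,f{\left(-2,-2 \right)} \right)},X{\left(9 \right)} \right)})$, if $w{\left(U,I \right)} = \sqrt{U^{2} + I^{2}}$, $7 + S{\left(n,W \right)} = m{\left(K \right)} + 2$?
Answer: $-1007 - \sqrt{106} \approx -1017.3$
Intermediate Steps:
$m{\left(Y \right)} = 2 Y$
$S{\left(n,W \right)} = 5$ ($S{\left(n,W \right)} = -7 + \left(2 \cdot 5 + 2\right) = -7 + \left(10 + 2\right) = -7 + 12 = 5$)
$w{\left(U,I \right)} = \sqrt{I^{2} + U^{2}}$
$- (1007 + w{\left(S{\left(0,f{\left(-2,-2 \right)} \right)},X{\left(9 \right)} \right)}) = - (1007 + \sqrt{9^{2} + 5^{2}}) = - (1007 + \sqrt{81 + 25}) = - (1007 + \sqrt{106}) = -1007 - \sqrt{106}$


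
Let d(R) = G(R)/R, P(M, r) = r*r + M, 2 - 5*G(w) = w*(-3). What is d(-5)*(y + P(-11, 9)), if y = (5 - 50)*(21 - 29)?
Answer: 1118/5 ≈ 223.60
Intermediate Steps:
G(w) = ⅖ + 3*w/5 (G(w) = ⅖ - w*(-3)/5 = ⅖ - (-3)*w/5 = ⅖ + 3*w/5)
P(M, r) = M + r² (P(M, r) = r² + M = M + r²)
d(R) = (⅖ + 3*R/5)/R
y = 360 (y = -45*(-8) = 360)
d(-5)*(y + P(-11, 9)) = ((⅕)*(2 + 3*(-5))/(-5))*(360 + (-11 + 9²)) = ((⅕)*(-⅕)*(2 - 15))*(360 + (-11 + 81)) = ((⅕)*(-⅕)*(-13))*(360 + 70) = (13/25)*430 = 1118/5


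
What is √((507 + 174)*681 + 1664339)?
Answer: 10*√21281 ≈ 1458.8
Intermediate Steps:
√((507 + 174)*681 + 1664339) = √(681*681 + 1664339) = √(463761 + 1664339) = √2128100 = 10*√21281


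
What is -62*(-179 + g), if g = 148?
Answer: 1922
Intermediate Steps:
-62*(-179 + g) = -62*(-179 + 148) = -62*(-31) = 1922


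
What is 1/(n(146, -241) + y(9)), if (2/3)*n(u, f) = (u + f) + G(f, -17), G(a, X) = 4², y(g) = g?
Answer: -2/219 ≈ -0.0091324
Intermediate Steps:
G(a, X) = 16
n(u, f) = 24 + 3*f/2 + 3*u/2 (n(u, f) = 3*((u + f) + 16)/2 = 3*((f + u) + 16)/2 = 3*(16 + f + u)/2 = 24 + 3*f/2 + 3*u/2)
1/(n(146, -241) + y(9)) = 1/((24 + (3/2)*(-241) + (3/2)*146) + 9) = 1/((24 - 723/2 + 219) + 9) = 1/(-237/2 + 9) = 1/(-219/2) = -2/219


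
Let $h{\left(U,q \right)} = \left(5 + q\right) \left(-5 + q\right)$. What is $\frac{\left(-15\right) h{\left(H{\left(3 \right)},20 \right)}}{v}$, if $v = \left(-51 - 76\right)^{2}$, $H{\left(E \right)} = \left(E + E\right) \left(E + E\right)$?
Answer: $- \frac{5625}{16129} \approx -0.34875$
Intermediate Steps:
$H{\left(E \right)} = 4 E^{2}$ ($H{\left(E \right)} = 2 E 2 E = 4 E^{2}$)
$h{\left(U,q \right)} = \left(-5 + q\right) \left(5 + q\right)$
$v = 16129$ ($v = \left(-127\right)^{2} = 16129$)
$\frac{\left(-15\right) h{\left(H{\left(3 \right)},20 \right)}}{v} = \frac{\left(-15\right) \left(-25 + 20^{2}\right)}{16129} = - 15 \left(-25 + 400\right) \frac{1}{16129} = \left(-15\right) 375 \cdot \frac{1}{16129} = \left(-5625\right) \frac{1}{16129} = - \frac{5625}{16129}$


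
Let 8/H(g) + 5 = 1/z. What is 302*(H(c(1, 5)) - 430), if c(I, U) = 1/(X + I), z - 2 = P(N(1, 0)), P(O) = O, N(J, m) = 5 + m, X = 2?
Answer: -2216076/17 ≈ -1.3036e+5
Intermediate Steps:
z = 7 (z = 2 + (5 + 0) = 2 + 5 = 7)
c(I, U) = 1/(2 + I)
H(g) = -28/17 (H(g) = 8/(-5 + 1/7) = 8/(-5 + ⅐) = 8/(-34/7) = 8*(-7/34) = -28/17)
302*(H(c(1, 5)) - 430) = 302*(-28/17 - 430) = 302*(-7338/17) = -2216076/17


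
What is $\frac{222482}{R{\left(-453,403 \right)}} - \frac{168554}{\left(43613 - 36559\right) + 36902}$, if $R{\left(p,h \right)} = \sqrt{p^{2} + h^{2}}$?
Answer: $- \frac{84277}{21978} + \frac{111241 \sqrt{367618}}{183809} \approx 363.11$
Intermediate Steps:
$R{\left(p,h \right)} = \sqrt{h^{2} + p^{2}}$
$\frac{222482}{R{\left(-453,403 \right)}} - \frac{168554}{\left(43613 - 36559\right) + 36902} = \frac{222482}{\sqrt{403^{2} + \left(-453\right)^{2}}} - \frac{168554}{\left(43613 - 36559\right) + 36902} = \frac{222482}{\sqrt{162409 + 205209}} - \frac{168554}{7054 + 36902} = \frac{222482}{\sqrt{367618}} - \frac{168554}{43956} = 222482 \frac{\sqrt{367618}}{367618} - \frac{84277}{21978} = \frac{111241 \sqrt{367618}}{183809} - \frac{84277}{21978} = - \frac{84277}{21978} + \frac{111241 \sqrt{367618}}{183809}$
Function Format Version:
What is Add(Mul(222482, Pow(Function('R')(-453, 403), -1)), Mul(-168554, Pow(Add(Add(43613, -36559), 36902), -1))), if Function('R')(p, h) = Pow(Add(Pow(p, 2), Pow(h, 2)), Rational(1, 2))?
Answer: Add(Rational(-84277, 21978), Mul(Rational(111241, 183809), Pow(367618, Rational(1, 2)))) ≈ 363.11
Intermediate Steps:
Function('R')(p, h) = Pow(Add(Pow(h, 2), Pow(p, 2)), Rational(1, 2))
Add(Mul(222482, Pow(Function('R')(-453, 403), -1)), Mul(-168554, Pow(Add(Add(43613, -36559), 36902), -1))) = Add(Mul(222482, Pow(Pow(Add(Pow(403, 2), Pow(-453, 2)), Rational(1, 2)), -1)), Mul(-168554, Pow(Add(Add(43613, -36559), 36902), -1))) = Add(Mul(222482, Pow(Pow(Add(162409, 205209), Rational(1, 2)), -1)), Mul(-168554, Pow(Add(7054, 36902), -1))) = Add(Mul(222482, Pow(Pow(367618, Rational(1, 2)), -1)), Mul(-168554, Pow(43956, -1))) = Add(Mul(222482, Mul(Rational(1, 367618), Pow(367618, Rational(1, 2)))), Mul(-168554, Rational(1, 43956))) = Add(Mul(Rational(111241, 183809), Pow(367618, Rational(1, 2))), Rational(-84277, 21978)) = Add(Rational(-84277, 21978), Mul(Rational(111241, 183809), Pow(367618, Rational(1, 2))))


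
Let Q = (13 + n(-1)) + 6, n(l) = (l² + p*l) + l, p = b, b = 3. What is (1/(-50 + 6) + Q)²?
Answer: 494209/1936 ≈ 255.27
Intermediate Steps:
p = 3
n(l) = l² + 4*l (n(l) = (l² + 3*l) + l = l² + 4*l)
Q = 16 (Q = (13 - (4 - 1)) + 6 = (13 - 1*3) + 6 = (13 - 3) + 6 = 10 + 6 = 16)
(1/(-50 + 6) + Q)² = (1/(-50 + 6) + 16)² = (1/(-44) + 16)² = (-1/44 + 16)² = (703/44)² = 494209/1936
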